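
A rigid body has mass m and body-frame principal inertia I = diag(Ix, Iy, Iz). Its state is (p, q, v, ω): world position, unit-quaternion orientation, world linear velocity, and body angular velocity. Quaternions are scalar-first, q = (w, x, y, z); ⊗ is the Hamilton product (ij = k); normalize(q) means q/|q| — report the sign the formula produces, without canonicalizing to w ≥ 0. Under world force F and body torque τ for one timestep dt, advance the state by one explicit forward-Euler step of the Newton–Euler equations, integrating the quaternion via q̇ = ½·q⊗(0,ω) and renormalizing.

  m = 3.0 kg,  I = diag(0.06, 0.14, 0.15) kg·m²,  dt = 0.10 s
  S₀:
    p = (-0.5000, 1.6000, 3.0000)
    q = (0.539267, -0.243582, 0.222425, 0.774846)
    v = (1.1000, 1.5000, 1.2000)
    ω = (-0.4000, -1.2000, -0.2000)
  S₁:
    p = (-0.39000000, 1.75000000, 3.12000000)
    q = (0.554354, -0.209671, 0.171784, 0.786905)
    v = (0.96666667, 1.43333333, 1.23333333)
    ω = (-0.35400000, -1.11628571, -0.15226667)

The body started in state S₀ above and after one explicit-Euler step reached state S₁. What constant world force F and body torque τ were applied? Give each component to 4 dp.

F = (-4.0000, -2.0000, 1.0000)
τ = (0.0300, 0.1100, 0.1100)

rate change Δω = (0.04600000, 0.08371429, 0.04773333)
precession coupling = (0.0024, -0.0072, 0.0384)
I·α + gyro = (0.0300, 0.1100, 0.1100)
velocity change Δv = (-0.13333333, -0.06666667, 0.03333333)
F = m·Δv/dt = (-4.0000, -2.0000, 1.0000)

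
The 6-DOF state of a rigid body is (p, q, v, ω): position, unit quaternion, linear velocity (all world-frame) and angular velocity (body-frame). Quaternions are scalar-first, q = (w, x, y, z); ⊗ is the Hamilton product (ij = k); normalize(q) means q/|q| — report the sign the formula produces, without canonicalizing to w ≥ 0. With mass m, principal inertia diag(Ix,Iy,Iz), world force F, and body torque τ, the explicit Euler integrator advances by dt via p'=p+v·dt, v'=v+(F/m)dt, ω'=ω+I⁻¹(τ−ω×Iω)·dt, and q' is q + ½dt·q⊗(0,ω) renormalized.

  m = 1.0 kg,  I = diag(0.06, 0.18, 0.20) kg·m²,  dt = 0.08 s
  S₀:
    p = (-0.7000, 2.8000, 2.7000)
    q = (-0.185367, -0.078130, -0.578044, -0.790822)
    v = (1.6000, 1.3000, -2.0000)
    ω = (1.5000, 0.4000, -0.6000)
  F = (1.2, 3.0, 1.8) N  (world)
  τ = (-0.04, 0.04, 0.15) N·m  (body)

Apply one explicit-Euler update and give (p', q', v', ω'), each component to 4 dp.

a = F/m = (1.2000, 3.0000, 1.8000)
new position p' = (-0.5720, 2.9040, 2.5400)
new velocity v' = (1.6960, 1.5400, -1.8560)
precession coupling ω×(Iω) = (-0.0048, 0.1260, 0.0720)
(τ − ω×Iω)/I = (-0.5867, -0.4778, 0.3900)
ω + α·dt = (1.4531, 0.3618, -0.5688)
q⊗(0,ω) = (-0.1260806, 0.3851047, -1.3072578, 0.9470342)
updated quaternion q' = (-0.1900, -0.0626, -0.6289, -0.7513)

p' = (-0.5720, 2.9040, 2.5400)
q' = (-0.1900, -0.0626, -0.6289, -0.7513)
v' = (1.6960, 1.5400, -1.8560)
ω' = (1.4531, 0.3618, -0.5688)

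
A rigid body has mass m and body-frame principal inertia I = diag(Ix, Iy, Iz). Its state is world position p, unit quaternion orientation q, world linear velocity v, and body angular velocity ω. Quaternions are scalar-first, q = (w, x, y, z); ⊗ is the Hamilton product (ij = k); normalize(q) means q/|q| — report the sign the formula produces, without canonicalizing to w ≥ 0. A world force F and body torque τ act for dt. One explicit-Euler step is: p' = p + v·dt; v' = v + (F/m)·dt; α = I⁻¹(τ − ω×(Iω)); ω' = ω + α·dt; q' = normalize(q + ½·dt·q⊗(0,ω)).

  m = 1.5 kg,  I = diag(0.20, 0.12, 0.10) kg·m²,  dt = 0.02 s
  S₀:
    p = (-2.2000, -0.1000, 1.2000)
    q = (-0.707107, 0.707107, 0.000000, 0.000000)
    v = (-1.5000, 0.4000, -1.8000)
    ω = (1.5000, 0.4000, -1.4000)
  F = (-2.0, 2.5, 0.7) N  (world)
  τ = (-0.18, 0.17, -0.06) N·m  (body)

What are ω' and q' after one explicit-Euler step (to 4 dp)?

ω' = (1.4809, 0.4633, -1.4024)
q' = (-0.7176, 0.6963, 0.0071, 0.0127)

α = I⁻¹(τ − ω×Iω) = (-0.9560, 3.1667, -0.1200)
ω' = ω + α·dt = (1.4809, 0.4633, -1.4024)
q⊗(0,ω) = (-1.0606605, -1.0606605, 0.7071070, 1.2727926)
q + ½dt·q⊗(0,ω), renormalized = (-0.7176, 0.6963, 0.0071, 0.0127)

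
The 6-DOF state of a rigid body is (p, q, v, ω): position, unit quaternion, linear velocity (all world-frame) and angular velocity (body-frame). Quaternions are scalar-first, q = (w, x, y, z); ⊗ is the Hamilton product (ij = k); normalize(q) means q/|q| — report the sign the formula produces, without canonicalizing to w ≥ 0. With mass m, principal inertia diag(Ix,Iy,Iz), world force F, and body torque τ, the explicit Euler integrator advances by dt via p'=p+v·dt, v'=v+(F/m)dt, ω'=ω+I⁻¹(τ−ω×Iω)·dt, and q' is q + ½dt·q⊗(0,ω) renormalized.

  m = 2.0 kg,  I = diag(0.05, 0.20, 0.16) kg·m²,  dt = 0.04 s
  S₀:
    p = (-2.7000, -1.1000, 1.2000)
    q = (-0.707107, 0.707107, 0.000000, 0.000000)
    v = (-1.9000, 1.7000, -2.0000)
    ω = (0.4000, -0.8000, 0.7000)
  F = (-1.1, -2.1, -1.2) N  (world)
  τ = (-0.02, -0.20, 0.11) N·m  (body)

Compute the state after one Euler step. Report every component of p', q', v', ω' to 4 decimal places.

p' = (-2.7760, -1.0320, 1.1200)
q' = (-0.7126, 0.7013, 0.0014, -0.0212)
v' = (-1.9220, 1.6580, -2.0240)
ω' = (0.3661, -0.8338, 0.7395)

p' = p + v·dt = (-2.7760, -1.0320, 1.1200)
new velocity v' = (-1.9220, 1.6580, -2.0240)
α = I⁻¹(τ − ω×Iω) = (-0.8480, -0.8460, 0.9875)
ω + α·dt = (0.3661, -0.8338, 0.7395)
q⊗(0,ω) = (-0.2828428, -0.2828428, 0.0707107, -1.0606605)
updated quaternion q' = (-0.7126, 0.7013, 0.0014, -0.0212)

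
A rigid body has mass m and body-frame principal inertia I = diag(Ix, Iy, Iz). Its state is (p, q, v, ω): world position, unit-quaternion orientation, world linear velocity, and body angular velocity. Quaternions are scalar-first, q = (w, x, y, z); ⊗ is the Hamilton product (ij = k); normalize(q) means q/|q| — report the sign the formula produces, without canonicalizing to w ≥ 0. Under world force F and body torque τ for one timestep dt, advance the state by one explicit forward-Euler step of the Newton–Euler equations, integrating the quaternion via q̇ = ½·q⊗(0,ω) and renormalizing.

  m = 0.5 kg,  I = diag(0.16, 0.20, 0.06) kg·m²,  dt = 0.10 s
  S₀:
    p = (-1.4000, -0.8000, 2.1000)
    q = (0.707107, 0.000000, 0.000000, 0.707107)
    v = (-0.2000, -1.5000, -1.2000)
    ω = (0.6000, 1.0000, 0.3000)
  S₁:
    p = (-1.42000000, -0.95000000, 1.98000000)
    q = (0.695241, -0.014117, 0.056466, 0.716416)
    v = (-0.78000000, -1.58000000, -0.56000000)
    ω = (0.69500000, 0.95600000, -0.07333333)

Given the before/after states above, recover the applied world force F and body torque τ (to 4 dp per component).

F = (-2.9000, -0.4000, 3.2000)
τ = (0.1100, -0.0700, -0.2000)

rate change Δω = (0.09500000, -0.04400000, -0.37333333)
precession coupling = (-0.0420, 0.0180, 0.0240)
τ = I·(Δω/dt) + ω₀×(Iω₀) = (0.1100, -0.0700, -0.2000)
Δv = v₁−v₀ = (-0.58000000, -0.08000000, 0.64000000)
F = m·Δv/dt = (-2.9000, -0.4000, 3.2000)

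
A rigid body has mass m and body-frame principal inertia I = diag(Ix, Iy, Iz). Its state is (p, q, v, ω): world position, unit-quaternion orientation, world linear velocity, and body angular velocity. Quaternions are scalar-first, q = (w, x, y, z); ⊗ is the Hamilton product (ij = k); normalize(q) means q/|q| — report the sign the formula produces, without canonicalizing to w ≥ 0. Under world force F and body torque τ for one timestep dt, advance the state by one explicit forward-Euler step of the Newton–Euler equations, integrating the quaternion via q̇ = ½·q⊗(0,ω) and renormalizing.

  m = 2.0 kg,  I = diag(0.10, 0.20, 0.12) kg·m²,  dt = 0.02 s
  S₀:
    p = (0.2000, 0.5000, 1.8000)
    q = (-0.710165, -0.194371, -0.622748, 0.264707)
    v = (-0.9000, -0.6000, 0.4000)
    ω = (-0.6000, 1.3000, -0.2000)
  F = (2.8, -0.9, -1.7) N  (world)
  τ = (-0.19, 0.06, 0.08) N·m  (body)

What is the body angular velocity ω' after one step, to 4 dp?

α = I⁻¹(τ − ω×Iω) = (-2.1080, 0.3120, 1.3167)
ω' = ω + α·dt = (-0.6422, 1.3062, -0.1737)

ω' = (-0.6422, 1.3062, -0.1737)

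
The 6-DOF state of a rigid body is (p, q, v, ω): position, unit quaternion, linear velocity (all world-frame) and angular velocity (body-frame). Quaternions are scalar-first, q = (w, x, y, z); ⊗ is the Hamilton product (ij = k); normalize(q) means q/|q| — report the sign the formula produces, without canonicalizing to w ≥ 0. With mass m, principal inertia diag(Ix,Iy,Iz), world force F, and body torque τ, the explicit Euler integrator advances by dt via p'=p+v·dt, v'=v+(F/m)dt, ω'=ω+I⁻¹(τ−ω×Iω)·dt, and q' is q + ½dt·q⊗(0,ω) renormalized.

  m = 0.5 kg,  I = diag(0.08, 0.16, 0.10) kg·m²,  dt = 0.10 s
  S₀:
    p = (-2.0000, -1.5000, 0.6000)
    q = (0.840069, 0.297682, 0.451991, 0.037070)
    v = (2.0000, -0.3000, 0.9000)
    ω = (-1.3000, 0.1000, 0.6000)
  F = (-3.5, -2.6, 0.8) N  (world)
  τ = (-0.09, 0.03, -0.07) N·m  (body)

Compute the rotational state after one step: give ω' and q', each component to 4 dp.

ω' = (-1.4080, 0.1090, 0.5404)
q' = (0.8539, 0.2558, 0.4437, 0.0929)

(τ − ω×Iω)/I = (-1.0800, 0.0900, -0.5960)
ω' = ω + α·dt = (-1.4080, 0.1090, 0.5404)
q⊗(0,ω) = (0.3195455, -0.8246021, -0.1427933, 1.1213979)
q + ½dt·q⊗(0,ω), renormalized = (0.8539, 0.2558, 0.4437, 0.0929)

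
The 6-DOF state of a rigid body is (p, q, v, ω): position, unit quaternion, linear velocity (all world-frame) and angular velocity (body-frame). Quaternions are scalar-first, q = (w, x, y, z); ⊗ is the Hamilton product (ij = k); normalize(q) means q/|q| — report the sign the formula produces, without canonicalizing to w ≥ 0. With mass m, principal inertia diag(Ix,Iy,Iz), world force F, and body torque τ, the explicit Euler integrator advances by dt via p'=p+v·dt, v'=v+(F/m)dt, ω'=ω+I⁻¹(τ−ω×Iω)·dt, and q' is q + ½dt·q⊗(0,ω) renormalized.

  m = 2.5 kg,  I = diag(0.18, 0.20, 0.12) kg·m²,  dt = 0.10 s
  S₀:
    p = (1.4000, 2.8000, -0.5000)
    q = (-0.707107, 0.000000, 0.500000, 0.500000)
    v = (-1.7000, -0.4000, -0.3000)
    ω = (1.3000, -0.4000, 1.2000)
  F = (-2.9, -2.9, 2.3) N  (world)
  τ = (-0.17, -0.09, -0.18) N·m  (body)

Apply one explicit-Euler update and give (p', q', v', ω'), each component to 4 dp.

p' = (1.2300, 2.7600, -0.5300)
q' = (-0.7241, -0.0059, 0.5444, 0.4233)
v' = (-1.8160, -0.5160, -0.2080)
ω' = (1.1842, -0.4918, 1.0587)

ω×(Iω) gyroscopic = (0.0384, 0.0936, -0.0104)
angular accel α = (-1.1578, -0.9180, -1.4133)
ω' = ω + α·dt = (1.1842, -0.4918, 1.0587)
q⊗(0,ω) = (-0.4000000, -0.1192391, 0.9328428, -1.4985284)
q' = normalize(q + ½dt·q⊗(0,ω)) = (-0.7241, -0.0059, 0.5444, 0.4233)
p + v·dt = (1.2300, 2.7600, -0.5300)
new velocity v' = (-1.8160, -0.5160, -0.2080)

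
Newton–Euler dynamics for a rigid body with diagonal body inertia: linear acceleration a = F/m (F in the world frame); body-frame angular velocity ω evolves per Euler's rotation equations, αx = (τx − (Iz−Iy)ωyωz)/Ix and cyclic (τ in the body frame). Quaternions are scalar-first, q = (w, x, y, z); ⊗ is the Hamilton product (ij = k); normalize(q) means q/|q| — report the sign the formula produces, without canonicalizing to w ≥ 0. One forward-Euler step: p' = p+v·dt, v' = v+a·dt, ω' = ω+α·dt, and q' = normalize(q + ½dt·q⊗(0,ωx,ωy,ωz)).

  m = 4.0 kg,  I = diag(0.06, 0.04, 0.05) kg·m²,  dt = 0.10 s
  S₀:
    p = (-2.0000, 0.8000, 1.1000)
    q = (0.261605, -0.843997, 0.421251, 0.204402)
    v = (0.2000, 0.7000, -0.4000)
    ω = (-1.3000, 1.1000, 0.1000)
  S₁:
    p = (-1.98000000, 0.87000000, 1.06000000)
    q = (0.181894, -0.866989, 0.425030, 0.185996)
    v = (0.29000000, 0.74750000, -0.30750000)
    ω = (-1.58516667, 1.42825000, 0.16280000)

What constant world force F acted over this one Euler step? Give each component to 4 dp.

Δv = v₁−v₀ = (0.09000000, 0.04750000, 0.09250000)
applied force F = (3.6000, 1.9000, 3.7000)

F = (3.6000, 1.9000, 3.7000)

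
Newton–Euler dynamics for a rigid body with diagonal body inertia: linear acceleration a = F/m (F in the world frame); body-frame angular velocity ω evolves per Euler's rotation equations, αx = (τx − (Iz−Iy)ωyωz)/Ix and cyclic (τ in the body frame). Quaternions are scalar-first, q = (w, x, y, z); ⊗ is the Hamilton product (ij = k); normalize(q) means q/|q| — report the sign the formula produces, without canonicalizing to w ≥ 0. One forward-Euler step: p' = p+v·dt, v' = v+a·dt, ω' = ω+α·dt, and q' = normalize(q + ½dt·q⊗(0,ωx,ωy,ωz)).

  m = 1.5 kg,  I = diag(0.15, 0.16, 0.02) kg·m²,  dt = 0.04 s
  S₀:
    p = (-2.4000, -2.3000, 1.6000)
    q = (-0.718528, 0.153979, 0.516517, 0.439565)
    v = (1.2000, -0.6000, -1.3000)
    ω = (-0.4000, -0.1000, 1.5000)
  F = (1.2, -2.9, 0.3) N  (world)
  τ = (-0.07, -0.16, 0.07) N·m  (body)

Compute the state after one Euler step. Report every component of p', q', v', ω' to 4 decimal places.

p' = (-2.3520, -2.3240, 1.5480)
q' = (-0.7291, 0.1760, 0.5096, 0.4216)
v' = (1.2320, -0.6773, -1.2920)
ω' = (-0.4243, -0.1205, 1.6392)

gyro term ω×Iω = (0.0210, -0.0780, 0.0004)
angular accel α = (-0.6067, -0.5125, 3.4800)
ω + α·dt = (-0.4243, -0.1205, 1.6392)
2q̇ = q⊗(0,ω) = (-0.5461042, 1.1061432, -0.3349417, -0.8865831)
q' = normalize(q + ½dt·q⊗(0,ω)) = (-0.7291, 0.1760, 0.5096, 0.4216)
new position p' = (-2.3520, -2.3240, 1.5480)
v + (F/m)dt = (1.2320, -0.6773, -1.2920)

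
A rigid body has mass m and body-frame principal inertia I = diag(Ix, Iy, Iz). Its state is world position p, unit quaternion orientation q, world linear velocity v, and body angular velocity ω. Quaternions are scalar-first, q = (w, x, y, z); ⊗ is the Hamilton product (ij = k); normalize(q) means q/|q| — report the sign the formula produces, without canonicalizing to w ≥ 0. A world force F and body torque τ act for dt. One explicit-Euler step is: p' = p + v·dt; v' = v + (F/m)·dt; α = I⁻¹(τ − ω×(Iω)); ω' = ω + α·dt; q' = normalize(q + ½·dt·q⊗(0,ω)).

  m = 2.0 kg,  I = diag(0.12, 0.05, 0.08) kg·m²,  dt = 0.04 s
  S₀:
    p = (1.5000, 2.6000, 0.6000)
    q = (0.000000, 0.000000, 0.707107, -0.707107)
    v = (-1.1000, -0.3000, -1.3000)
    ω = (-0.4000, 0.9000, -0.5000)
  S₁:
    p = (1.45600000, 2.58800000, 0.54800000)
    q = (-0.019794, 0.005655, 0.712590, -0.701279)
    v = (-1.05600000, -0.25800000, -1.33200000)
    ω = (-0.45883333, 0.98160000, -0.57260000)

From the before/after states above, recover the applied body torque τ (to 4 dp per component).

τ = (-0.1900, 0.1100, -0.1200)

Δω = ω₁−ω₀ = (-0.05883333, 0.08160000, -0.07260000)
ω₀×(Iω₀) = (-0.0135, 0.0080, 0.0252)
τ = I·(Δω/dt) + ω₀×(Iω₀) = (-0.1900, 0.1100, -0.1200)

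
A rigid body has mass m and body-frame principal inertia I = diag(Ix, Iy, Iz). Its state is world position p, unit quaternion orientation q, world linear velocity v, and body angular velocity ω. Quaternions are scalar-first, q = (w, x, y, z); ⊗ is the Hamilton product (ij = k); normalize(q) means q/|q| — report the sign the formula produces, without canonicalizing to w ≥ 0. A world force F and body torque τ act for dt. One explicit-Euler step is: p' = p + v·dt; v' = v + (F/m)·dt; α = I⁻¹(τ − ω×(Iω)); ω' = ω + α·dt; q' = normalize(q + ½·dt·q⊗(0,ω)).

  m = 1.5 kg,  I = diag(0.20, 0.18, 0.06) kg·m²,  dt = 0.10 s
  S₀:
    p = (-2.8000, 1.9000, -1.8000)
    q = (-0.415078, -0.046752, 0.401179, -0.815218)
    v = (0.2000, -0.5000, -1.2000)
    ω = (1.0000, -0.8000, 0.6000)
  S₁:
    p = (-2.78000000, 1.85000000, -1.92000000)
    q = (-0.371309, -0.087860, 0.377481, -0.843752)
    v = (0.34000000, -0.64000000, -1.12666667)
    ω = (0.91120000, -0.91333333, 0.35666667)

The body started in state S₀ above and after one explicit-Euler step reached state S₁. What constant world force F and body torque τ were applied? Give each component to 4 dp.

F = (2.1000, -2.1000, 1.1000)
τ = (-0.1200, -0.1200, -0.1300)

velocity change Δv = (0.14000000, -0.14000000, 0.07333333)
F = m·Δv/dt = (2.1000, -2.1000, 1.1000)
Δω = ω₁−ω₀ = (-0.08880000, -0.11333333, -0.24333333)
precession coupling = (0.0576, 0.0840, 0.0160)
τ = I·(Δω/dt) + ω₀×(Iω₀) = (-0.1200, -0.1200, -0.1300)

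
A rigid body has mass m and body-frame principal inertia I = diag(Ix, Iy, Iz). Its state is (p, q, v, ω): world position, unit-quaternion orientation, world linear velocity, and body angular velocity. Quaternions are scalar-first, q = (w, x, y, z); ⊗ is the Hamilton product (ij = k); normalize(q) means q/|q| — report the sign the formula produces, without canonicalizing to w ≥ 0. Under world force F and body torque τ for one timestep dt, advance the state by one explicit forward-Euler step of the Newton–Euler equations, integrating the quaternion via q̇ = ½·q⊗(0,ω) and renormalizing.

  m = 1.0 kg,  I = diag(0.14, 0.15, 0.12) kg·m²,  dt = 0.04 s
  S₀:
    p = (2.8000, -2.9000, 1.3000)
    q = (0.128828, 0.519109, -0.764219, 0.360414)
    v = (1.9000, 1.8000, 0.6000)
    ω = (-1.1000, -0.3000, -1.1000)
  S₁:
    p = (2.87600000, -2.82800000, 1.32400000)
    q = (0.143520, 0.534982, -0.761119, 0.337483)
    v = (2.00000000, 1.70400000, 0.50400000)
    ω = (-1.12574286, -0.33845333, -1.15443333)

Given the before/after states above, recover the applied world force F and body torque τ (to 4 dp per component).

Δω = ω₁−ω₀ = (-0.02574286, -0.03845333, -0.05443333)
I·α + gyro = (-0.1000, -0.1200, -0.1600)
Δv = v₁−v₀ = (0.10000000, -0.09600000, -0.09600000)
F = m·Δv/dt = (2.5000, -2.4000, -2.4000)

F = (2.5000, -2.4000, -2.4000)
τ = (-0.1000, -0.1200, -0.1600)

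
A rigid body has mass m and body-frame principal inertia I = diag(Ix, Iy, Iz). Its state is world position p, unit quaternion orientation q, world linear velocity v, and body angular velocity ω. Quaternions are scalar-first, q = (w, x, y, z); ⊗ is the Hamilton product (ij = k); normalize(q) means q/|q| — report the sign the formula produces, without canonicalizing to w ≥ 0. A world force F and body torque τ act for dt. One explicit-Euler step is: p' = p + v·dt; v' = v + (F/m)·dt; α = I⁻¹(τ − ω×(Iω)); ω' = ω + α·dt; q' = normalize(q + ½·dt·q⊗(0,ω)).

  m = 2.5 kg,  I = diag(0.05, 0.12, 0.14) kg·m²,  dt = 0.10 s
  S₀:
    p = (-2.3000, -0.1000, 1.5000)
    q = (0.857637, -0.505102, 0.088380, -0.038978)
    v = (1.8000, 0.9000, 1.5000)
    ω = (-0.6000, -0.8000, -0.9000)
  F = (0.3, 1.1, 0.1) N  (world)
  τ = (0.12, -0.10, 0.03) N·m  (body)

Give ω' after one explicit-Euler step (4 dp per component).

ω' = (-0.3888, -0.8428, -0.9026)

precession coupling ω×(Iω) = (0.0144, -0.0486, 0.0336)
(τ − ω×Iω)/I = (2.1120, -0.4283, -0.0257)
ω' = ω + α·dt = (-0.3888, -0.8428, -0.9026)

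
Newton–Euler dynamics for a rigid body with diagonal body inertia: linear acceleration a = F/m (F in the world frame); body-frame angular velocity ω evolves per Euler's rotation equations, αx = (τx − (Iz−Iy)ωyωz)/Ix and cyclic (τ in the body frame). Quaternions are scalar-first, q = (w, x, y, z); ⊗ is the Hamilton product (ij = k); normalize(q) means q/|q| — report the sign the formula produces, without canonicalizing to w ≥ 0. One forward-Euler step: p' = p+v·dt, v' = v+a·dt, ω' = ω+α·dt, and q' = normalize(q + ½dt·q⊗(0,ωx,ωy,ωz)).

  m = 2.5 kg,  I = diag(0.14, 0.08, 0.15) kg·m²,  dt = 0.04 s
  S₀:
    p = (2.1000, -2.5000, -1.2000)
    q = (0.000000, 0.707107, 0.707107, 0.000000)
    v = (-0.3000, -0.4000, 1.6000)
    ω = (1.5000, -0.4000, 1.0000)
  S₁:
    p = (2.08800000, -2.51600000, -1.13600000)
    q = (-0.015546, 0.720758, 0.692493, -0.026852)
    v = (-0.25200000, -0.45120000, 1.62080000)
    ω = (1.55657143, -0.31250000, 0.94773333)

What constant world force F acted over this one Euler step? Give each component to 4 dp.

Δv = v₁−v₀ = (0.04800000, -0.05120000, 0.02080000)
F = m·Δv/dt = (3.0000, -3.2000, 1.3000)

F = (3.0000, -3.2000, 1.3000)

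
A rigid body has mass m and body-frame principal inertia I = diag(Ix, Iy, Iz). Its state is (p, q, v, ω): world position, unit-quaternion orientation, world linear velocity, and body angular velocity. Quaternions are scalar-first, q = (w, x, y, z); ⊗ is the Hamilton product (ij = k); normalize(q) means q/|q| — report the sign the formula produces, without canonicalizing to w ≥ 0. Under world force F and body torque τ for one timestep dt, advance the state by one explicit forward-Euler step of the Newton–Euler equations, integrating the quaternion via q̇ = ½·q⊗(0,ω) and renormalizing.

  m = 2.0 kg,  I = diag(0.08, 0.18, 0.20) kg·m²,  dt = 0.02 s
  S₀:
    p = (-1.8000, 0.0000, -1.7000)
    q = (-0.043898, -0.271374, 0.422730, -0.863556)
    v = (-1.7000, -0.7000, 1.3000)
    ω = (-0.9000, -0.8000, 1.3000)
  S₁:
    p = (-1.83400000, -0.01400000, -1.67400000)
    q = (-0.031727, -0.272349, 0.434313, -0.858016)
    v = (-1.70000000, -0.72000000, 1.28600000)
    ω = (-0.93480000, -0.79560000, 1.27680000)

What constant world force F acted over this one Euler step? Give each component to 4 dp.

v₁ − v₀ = (0.00000000, -0.02000000, -0.01400000)
applied force F = (0.0000, -2.0000, -1.4000)

F = (0.0000, -2.0000, -1.4000)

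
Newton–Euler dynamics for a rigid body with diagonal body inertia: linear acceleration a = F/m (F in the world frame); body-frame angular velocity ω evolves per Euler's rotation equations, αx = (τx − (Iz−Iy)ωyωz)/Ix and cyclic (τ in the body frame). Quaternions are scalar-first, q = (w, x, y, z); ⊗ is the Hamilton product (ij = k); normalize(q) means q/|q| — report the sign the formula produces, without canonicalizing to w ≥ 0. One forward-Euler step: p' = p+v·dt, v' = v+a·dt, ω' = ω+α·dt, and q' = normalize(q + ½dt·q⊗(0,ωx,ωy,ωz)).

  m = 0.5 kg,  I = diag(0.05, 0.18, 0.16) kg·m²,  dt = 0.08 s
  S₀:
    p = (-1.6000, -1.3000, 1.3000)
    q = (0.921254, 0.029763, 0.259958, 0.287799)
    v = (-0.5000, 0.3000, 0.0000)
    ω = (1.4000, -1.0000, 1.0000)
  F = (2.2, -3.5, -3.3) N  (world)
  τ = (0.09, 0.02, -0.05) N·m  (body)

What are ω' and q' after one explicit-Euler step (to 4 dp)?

α = I⁻¹(τ − ω×Iω) = (1.4000, 0.9667, 0.8250)
new body rate ω' = (1.5120, -0.9227, 1.0660)
Hamilton product q⊗(0,ω) = (-0.0695092, 1.8375126, -0.5480984, 0.5275498)
updated quaternion q' = (0.9156, 0.1029, 0.2373, 0.3079)

ω' = (1.5120, -0.9227, 1.0660)
q' = (0.9156, 0.1029, 0.2373, 0.3079)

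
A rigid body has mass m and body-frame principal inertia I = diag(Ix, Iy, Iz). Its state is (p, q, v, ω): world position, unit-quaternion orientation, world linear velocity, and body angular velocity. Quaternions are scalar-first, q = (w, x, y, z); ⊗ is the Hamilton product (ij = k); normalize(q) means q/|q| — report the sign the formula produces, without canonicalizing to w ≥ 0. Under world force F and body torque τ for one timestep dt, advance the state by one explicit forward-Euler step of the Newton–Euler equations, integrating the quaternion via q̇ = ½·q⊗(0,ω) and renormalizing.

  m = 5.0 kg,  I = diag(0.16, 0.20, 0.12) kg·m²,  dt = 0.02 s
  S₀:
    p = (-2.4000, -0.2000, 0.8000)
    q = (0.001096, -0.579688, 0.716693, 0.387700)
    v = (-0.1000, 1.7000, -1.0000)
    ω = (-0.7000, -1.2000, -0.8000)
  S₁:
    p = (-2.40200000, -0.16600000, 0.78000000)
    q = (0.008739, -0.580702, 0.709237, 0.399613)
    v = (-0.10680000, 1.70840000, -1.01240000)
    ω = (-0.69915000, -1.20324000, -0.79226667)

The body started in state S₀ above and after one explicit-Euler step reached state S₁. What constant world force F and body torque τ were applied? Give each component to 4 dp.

rate change Δω = (0.00085000, -0.00324000, 0.00773333)
gyro term ω₀×Iω₀ = (-0.0768, 0.0224, 0.0336)
τ = I·(Δω/dt) + ω₀×(Iω₀) = (-0.0700, -0.0100, 0.0800)
Δv = v₁−v₀ = (-0.00680000, 0.00840000, -0.01240000)
m·(v₁−v₀)/dt = (-1.7000, 2.1000, -3.1000)

F = (-1.7000, 2.1000, -3.1000)
τ = (-0.0700, -0.0100, 0.0800)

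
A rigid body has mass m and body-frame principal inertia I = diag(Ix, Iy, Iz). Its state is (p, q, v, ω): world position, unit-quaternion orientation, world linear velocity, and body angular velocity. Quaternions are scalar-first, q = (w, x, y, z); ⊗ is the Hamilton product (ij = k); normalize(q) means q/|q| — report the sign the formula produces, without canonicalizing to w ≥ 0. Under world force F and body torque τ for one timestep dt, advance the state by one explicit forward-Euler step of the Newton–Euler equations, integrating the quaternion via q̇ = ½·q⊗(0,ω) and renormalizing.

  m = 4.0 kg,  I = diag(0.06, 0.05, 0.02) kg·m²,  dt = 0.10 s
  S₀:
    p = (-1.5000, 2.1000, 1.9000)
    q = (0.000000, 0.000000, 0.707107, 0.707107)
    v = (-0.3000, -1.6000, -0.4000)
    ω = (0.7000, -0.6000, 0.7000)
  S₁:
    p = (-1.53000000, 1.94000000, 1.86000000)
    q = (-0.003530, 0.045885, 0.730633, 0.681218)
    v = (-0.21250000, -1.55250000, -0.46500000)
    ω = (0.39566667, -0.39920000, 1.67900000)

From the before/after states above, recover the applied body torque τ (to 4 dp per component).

rate change Δω = (-0.30433333, 0.20080000, 0.97900000)
τ = I·(Δω/dt) + ω₀×(Iω₀) = (-0.1700, 0.1200, 0.2000)

τ = (-0.1700, 0.1200, 0.2000)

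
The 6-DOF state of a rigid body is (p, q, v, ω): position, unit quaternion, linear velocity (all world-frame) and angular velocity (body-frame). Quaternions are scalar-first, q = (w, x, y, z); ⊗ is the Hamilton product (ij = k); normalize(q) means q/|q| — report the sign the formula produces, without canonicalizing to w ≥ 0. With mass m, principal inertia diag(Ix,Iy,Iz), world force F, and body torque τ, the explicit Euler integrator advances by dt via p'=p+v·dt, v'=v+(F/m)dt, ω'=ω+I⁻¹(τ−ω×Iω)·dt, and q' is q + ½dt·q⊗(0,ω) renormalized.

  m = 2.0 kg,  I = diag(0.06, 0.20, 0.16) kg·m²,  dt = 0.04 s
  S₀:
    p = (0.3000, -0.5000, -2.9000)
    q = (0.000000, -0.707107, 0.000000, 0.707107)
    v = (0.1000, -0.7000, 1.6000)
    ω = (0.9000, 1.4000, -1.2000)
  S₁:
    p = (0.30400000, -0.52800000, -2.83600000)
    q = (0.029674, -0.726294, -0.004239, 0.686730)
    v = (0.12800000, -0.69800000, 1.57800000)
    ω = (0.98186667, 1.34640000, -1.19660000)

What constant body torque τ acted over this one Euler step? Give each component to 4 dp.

τ = (0.1900, -0.1600, 0.1900)

rate change Δω = (0.08186667, -0.05360000, 0.00340000)
gyro term ω₀×Iω₀ = (0.0672, 0.1080, 0.1764)
I·α + gyro = (0.1900, -0.1600, 0.1900)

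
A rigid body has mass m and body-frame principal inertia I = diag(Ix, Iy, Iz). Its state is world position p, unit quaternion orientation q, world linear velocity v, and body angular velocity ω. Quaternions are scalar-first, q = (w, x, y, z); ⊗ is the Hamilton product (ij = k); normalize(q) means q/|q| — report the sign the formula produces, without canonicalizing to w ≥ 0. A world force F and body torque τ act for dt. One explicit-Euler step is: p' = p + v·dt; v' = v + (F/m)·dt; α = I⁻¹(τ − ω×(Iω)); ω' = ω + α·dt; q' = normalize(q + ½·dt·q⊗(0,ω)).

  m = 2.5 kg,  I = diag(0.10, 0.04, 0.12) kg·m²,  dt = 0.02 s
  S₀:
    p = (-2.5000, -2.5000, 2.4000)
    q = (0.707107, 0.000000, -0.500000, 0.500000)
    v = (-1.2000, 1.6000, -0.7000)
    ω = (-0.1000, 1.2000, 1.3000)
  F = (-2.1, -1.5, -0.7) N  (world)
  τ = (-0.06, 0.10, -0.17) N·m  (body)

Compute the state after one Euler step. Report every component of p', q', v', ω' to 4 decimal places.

p' = (-2.5240, -2.4680, 2.3860)
q' = (0.7065, -0.0132, -0.4919, 0.5086)
v' = (-1.2168, 1.5880, -0.7056)
ω' = (-0.1370, 1.2487, 1.2705)

gyro term ω×Iω = (0.1248, 0.0026, 0.0072)
angular accel α = (-1.8480, 2.4350, -1.4767)
ω + α·dt = (-0.1370, 1.2487, 1.2705)
Hamilton product q⊗(0,ω) = (-0.0500000, -1.3207107, 0.7985284, 0.8692391)
q + ½dt·q⊗(0,ω), renormalized = (0.7065, -0.0132, -0.4919, 0.5086)
p' = p + v·dt = (-2.5240, -2.4680, 2.3860)
new velocity v' = (-1.2168, 1.5880, -0.7056)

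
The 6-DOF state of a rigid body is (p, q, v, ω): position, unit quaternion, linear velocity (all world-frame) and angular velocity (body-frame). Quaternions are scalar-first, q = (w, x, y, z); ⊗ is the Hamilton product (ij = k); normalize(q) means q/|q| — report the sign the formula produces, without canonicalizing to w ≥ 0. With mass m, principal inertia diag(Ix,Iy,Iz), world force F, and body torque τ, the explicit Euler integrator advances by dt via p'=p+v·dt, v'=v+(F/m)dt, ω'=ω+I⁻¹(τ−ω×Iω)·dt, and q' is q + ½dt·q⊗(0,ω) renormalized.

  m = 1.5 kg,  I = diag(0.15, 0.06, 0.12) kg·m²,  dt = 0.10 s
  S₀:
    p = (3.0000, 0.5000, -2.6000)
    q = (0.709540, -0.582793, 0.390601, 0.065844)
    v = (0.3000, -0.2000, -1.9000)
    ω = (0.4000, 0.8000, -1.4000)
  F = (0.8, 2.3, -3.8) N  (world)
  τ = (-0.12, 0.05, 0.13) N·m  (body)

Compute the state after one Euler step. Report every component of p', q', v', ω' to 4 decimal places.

p' = (3.0300, 0.4800, -2.7900)
q' = (0.7077, -0.5965, 0.3782, -0.0149)
v' = (0.3533, -0.0467, -2.1533)
ω' = (0.3648, 0.9113, -1.2677)

ω×(Iω) gyroscopic = (-0.0672, -0.0168, -0.0288)
α = I⁻¹(τ − ω×Iω) = (-0.3520, 1.1133, 1.3233)
ω' = ω + α·dt = (0.3648, 0.9113, -1.2677)
2q̇ = q⊗(0,ω) = (0.0128180, -0.3157006, -0.2219406, -1.6158308)
q' = normalize(q + ½dt·q⊗(0,ω)) = (0.7077, -0.5965, 0.3782, -0.0149)
a = F/m = (0.5333, 1.5333, -2.5333)
p + v·dt = (3.0300, 0.4800, -2.7900)
v' = v + a·dt = (0.3533, -0.0467, -2.1533)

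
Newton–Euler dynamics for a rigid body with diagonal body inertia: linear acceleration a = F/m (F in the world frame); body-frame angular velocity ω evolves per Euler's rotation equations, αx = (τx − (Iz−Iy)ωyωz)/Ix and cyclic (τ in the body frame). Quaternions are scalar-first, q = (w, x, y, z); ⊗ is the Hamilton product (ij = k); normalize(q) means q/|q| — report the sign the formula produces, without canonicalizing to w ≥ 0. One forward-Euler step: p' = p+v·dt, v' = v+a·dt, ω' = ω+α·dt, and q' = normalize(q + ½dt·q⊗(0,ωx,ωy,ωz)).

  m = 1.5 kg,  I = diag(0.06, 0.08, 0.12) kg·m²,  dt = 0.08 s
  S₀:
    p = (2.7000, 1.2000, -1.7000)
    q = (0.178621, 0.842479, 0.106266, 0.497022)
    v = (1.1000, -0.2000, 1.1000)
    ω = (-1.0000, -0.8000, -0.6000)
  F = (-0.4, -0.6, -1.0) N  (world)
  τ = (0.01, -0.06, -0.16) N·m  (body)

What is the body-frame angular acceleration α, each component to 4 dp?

α = (-0.1533, -0.3000, -1.4667)

gyro term ω×Iω = (0.0192, -0.0360, 0.0160)
angular accel α = (-0.1533, -0.3000, -1.4667)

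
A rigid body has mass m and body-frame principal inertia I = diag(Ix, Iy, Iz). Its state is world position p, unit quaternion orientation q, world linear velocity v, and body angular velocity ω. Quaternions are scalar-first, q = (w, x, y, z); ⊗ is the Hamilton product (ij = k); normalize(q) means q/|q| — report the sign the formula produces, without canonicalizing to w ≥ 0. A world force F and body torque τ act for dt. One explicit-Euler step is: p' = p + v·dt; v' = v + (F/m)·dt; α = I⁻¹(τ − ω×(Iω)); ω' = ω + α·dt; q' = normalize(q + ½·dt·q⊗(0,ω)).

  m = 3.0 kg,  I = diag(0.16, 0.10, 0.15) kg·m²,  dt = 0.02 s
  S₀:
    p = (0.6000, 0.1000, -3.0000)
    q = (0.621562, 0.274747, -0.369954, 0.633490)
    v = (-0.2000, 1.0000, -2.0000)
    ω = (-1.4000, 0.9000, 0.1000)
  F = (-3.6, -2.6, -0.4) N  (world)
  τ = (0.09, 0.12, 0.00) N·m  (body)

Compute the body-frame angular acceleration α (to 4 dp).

gyro term ω×Iω = (0.0045, -0.0014, 0.0756)
angular accel α = (0.5344, 1.2140, -0.5040)

α = (0.5344, 1.2140, -0.5040)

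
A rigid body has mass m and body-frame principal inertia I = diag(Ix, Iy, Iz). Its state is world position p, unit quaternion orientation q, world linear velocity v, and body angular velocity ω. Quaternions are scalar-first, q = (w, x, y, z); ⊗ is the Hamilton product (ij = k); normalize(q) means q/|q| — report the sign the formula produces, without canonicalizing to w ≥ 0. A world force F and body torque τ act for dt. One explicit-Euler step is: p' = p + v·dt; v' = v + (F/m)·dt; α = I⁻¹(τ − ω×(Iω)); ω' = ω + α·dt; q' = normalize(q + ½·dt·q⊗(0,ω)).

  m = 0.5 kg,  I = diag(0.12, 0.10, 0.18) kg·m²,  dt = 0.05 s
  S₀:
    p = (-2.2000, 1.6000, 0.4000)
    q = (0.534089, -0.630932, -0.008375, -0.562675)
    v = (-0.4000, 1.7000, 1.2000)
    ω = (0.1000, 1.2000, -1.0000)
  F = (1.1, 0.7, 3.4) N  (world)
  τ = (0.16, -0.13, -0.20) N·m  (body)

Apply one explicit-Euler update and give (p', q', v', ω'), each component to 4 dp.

p' = (-2.2200, 1.6850, 0.4600)
q' = (0.5215, -0.6120, -0.0095, -0.5945)
v' = (-0.2900, 1.7700, 1.5400)
ω' = (0.2067, 1.1320, -1.0549)

angular accel α = (2.1333, -1.3600, -1.0978)
ω' = ω + α·dt = (0.2067, 1.1320, -1.0549)
q⊗(0,ω) = (-0.4895318, 0.7369939, -0.0462927, -1.2903699)
q + ½dt·q⊗(0,ω), renormalized = (0.5215, -0.6120, -0.0095, -0.5945)
a = (2.2000, 1.4000, 6.8000)
p' = p + v·dt = (-2.2200, 1.6850, 0.4600)
v' = v + a·dt = (-0.2900, 1.7700, 1.5400)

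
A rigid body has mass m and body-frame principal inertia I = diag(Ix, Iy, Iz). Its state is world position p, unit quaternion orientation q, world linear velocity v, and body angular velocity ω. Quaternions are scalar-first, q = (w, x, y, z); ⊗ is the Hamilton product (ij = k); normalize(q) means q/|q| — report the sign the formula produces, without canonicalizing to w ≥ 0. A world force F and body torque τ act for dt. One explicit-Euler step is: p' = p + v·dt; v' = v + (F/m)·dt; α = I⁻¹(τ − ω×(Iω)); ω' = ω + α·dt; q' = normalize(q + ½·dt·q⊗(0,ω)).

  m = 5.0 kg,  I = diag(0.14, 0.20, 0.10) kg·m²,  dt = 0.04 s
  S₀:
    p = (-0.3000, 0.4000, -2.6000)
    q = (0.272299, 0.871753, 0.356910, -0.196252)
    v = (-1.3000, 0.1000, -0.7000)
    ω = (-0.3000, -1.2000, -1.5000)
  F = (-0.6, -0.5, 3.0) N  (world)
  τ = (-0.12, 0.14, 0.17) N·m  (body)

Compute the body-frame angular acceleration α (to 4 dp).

precession coupling ω×(Iω) = (-0.1800, 0.0180, 0.0216)
(τ − ω×Iω)/I = (0.4286, 0.6100, 1.4840)

α = (0.4286, 0.6100, 1.4840)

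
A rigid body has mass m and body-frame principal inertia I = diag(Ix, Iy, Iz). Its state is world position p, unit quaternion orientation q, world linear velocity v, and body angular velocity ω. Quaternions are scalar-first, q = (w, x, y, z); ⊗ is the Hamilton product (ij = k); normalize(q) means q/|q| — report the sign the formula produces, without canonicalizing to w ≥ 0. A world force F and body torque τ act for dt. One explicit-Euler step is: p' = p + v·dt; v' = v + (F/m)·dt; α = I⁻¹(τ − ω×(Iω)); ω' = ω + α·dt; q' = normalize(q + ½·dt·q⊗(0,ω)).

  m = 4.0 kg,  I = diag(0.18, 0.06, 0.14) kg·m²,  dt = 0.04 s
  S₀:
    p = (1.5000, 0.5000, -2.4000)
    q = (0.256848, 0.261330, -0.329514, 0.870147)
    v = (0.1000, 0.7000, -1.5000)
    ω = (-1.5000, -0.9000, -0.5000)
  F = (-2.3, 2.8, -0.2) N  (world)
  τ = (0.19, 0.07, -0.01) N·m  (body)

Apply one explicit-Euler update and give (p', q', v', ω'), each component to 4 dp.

gyro term ω×Iω = (0.0360, 0.0300, -0.1620)
angular accel α = (0.8556, 0.6667, 1.0857)
new body rate ω' = (-1.4658, -0.8733, -0.4566)
2q̇ = q⊗(0,ω) = (0.5305059, 0.5626173, -1.4057187, -0.8578920)
q + ½dt·q⊗(0,ω), renormalized = (0.2673, 0.2724, -0.3574, 0.8524)
linear accel F/m = (-0.5750, 0.7000, -0.0500)
p' = p + v·dt = (1.5040, 0.5280, -2.4600)
v + (F/m)dt = (0.0770, 0.7280, -1.5020)

p' = (1.5040, 0.5280, -2.4600)
q' = (0.2673, 0.2724, -0.3574, 0.8524)
v' = (0.0770, 0.7280, -1.5020)
ω' = (-1.4658, -0.8733, -0.4566)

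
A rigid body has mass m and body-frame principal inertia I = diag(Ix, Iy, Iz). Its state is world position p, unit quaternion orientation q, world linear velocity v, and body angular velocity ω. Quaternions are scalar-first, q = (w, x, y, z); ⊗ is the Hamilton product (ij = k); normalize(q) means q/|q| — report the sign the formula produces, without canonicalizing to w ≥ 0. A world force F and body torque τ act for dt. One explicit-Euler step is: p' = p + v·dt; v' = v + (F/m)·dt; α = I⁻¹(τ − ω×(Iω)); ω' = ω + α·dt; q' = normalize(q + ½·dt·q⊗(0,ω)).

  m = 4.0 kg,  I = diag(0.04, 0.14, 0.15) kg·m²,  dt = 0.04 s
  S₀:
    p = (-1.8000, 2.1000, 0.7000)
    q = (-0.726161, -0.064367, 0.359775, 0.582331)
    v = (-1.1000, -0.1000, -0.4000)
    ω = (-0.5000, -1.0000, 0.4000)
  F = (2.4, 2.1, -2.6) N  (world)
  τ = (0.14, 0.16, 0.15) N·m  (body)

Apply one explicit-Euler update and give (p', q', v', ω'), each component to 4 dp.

p' = (-1.8440, 2.0960, 0.6840)
q' = (-0.7241, -0.0426, 0.3689, 0.5812)
v' = (-1.0760, -0.0790, -0.4260)
ω' = (-0.3560, -0.9606, 0.4267)

precession coupling ω×(Iω) = (-0.0040, 0.0220, 0.0500)
(τ − ω×Iω)/I = (3.6000, 0.9857, 0.6667)
new body rate ω' = (-0.3560, -0.9606, 0.4267)
2q̇ = q⊗(0,ω) = (0.0946591, 1.0893215, 0.4607423, -0.0462099)
updated quaternion q' = (-0.7241, -0.0426, 0.3689, 0.5812)
p + v·dt = (-1.8440, 2.0960, 0.6840)
new velocity v' = (-1.0760, -0.0790, -0.4260)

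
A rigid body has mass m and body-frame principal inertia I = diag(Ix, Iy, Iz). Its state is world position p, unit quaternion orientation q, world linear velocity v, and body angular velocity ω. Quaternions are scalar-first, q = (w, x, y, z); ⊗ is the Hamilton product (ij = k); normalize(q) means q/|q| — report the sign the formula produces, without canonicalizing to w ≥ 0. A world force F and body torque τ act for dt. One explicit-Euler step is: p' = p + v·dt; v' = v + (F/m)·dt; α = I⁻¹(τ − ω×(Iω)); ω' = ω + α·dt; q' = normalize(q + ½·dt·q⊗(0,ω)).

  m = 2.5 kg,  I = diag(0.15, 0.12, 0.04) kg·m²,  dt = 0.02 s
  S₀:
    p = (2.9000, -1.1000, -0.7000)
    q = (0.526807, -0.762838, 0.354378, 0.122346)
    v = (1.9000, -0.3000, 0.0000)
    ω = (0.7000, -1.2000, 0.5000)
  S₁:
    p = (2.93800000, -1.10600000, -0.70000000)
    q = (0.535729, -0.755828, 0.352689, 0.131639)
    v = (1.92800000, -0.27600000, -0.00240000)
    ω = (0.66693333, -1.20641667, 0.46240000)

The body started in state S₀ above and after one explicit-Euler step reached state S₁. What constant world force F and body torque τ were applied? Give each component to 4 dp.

F = (3.5000, 3.0000, -0.3000)
τ = (-0.2000, 0.0000, -0.0500)

Δω = ω₁−ω₀ = (-0.03306667, -0.00641667, -0.03760000)
precession coupling = (0.0480, 0.0385, 0.0252)
I·α + gyro = (-0.2000, 0.0000, -0.0500)
velocity change Δv = (0.02800000, 0.02400000, -0.00240000)
applied force F = (3.5000, 3.0000, -0.3000)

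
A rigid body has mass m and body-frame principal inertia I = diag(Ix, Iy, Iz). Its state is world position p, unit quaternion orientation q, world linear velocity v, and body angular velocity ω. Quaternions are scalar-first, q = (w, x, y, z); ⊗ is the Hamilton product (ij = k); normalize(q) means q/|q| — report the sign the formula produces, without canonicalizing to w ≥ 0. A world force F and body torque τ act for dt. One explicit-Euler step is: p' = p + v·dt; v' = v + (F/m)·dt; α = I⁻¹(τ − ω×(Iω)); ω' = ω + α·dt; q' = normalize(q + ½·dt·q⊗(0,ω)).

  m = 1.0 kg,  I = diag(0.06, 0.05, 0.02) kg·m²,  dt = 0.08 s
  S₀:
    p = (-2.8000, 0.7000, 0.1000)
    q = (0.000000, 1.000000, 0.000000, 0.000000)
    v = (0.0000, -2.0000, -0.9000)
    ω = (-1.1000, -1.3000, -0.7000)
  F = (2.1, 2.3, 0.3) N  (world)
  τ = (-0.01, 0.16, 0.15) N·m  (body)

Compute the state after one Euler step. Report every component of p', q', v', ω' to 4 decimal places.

precession coupling ω×(Iω) = (-0.0273, 0.0308, -0.0143)
(τ − ω×Iω)/I = (0.2883, 2.5840, 8.2150)
ω' = ω + α·dt = (-1.0769, -1.0933, -0.0428)
Hamilton product q⊗(0,ω) = (1.1000000, 0.0000000, 0.7000000, -1.3000000)
q + ½dt·q⊗(0,ω), renormalized = (0.0439, 0.9973, 0.0279, -0.0519)
new position p' = (-2.8000, 0.5400, 0.0280)
v + (F/m)dt = (0.1680, -1.8160, -0.8760)

p' = (-2.8000, 0.5400, 0.0280)
q' = (0.0439, 0.9973, 0.0279, -0.0519)
v' = (0.1680, -1.8160, -0.8760)
ω' = (-1.0769, -1.0933, -0.0428)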